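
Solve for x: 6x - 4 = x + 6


Starting with: 6x - 4 = x + 6
Move all x terms to left: (6 - 1)x = 6 + 4
Simplify: 5x = 10
Divide both sides by 5: x = 2

x = 2


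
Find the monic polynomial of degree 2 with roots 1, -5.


A monic polynomial with roots 1, -5 is:
p(x) = (x - 1)(x + 5)
After multiplying by (x - 1): x - 1
After multiplying by (x + 5): x^2 + 4x - 5

x^2 + 4x - 5


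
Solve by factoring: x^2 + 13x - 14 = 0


We need two numbers that multiply to -14 and add to 13.
Those numbers are -1 and 14 (since (-1) * 14 = -14 and (-1) + 14 = 13).
So x^2 + 13x - 14 = (x - 1)(x + 14) = 0
Setting each factor to zero: x = 1 or x = -14

x = -14, x = 1


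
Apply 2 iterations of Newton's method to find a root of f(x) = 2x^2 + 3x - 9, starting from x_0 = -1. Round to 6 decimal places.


Newton's method: x_(n+1) = x_n - f(x_n)/f'(x_n)
f(x) = 2x^2 + 3x - 9
f'(x) = 4x + 3

Iteration 1:
  f(-1.000000) = -10.000000
  f'(-1.000000) = -1.000000
  x_1 = -1.000000 - (-10.000000)/(-1.000000) = -11.000000

Iteration 2:
  f(-11.000000) = 200.000000
  f'(-11.000000) = -41.000000
  x_2 = -11.000000 - (200.000000)/(-41.000000) = -6.121951

x_2 = -6.121951


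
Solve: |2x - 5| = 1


An absolute value equation |expr| = 1 gives two cases:
Case 1: 2x - 5 = 1
  2x = 6, so x = 3
Case 2: 2x - 5 = -1
  2x = 4, so x = 2

x = 2, x = 3


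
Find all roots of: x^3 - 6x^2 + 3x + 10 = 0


Let p(x) = x^3 - 6x^2 + 3x + 10. By the rational root theorem (leading coefficient 1), any rational root is an integer divisor of 10: try ±1, ±2, ... in turn.
Test x = 1: value = 8 ≠ 0.
Test x = -1: value = 0 ✓, so (x + 1) is a factor.
Synthetic division by (x + 1): bring down 1; 1(-1) - 6 = -7; (-7)(-1) + 3 = 10; 10(-1) + 10 = 0 → quotient x^2 - 7x + 10, remainder 0.
Solve the quadratic x^2 - 7x + 10 = 0: discriminant = (-7)^2 - 4(1)(10) = 49 - 40 = 9.
sqrt(9) = 3, so x = (7 ± 3)/2: x = 5 or x = 2.
Collecting all roots found:

x = -1, x = 2, x = 5


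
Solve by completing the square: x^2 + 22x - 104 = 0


Start: x^2 + 22x - 104 = 0
Move constant: x^2 + 22x = 104
Half of 22 is 11, squared is 121
Add 121 to both sides: x^2 + 22x + 121 = 225
(x + 11)^2 = 225
x + 11 = ±15
x = -11 + 15 = 4 or x = -11 - 15 = -26

x = -26, x = 4


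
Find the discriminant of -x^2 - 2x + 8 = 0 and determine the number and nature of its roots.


For ax^2 + bx + c = 0, discriminant D = b^2 - 4ac
Here a = -1, b = -2, c = 8
D = (-2)^2 - 4(-1)(8) = 4 + 32 = 36

D = 36 > 0 and is a perfect square (sqrt = 6)
The equation has 2 distinct real rational roots.

Discriminant = 36, 2 distinct real rational roots


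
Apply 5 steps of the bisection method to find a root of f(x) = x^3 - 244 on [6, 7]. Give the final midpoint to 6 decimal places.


f(x) = x^3 - 244
f(6) = -28 < 0
f(7) = 99 > 0

Step 1: midpoint = (6.000000 + 7.000000)/2 = 6.500000
  f(6.500000) = 30.625000
  f(mid) > 0, so root is in [6.000000, 6.500000]

Step 2: midpoint = (6.000000 + 6.500000)/2 = 6.250000
  f(6.250000) = 0.140625
  f(mid) > 0, so root is in [6.000000, 6.250000]

Step 3: midpoint = (6.000000 + 6.250000)/2 = 6.125000
  f(6.125000) = -14.216797
  f(mid) < 0, so root is in [6.125000, 6.250000]

Step 4: midpoint = (6.125000 + 6.250000)/2 = 6.187500
  f(6.187500) = -7.110596
  f(mid) < 0, so root is in [6.187500, 6.250000]

Step 5: midpoint = (6.187500 + 6.250000)/2 = 6.218750
  f(6.218750) = -3.503204
  f(mid) < 0, so root is in [6.218750, 6.250000]

midpoint = 6.218750


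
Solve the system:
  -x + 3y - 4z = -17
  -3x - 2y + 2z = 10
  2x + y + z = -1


Using Cramer's rule. Expand each determinant along the first row.
D  = (-1)*[(-2)*1 - 2*1] - 3*[(-3)*1 - 2*2] + (-4)*[(-3)*1 - (-2)*2]
  = (-1)*(-4) - 3*(-7) + (-4)*(1) = 21
Dx = (-17)*[(-2)*1 - 2*1] - 3*[10*1 - 2*(-1)] + (-4)*[10*1 - (-2)*(-1)]
  = (-17)*(-4) - 3*(12) + (-4)*(8) = 0
Dy = (-1)*[10*1 - 2*(-1)] - (-17)*[(-3)*1 - 2*2] + (-4)*[(-3)*(-1) - 10*2]
  = (-1)*(12) - (-17)*(-7) + (-4)*(-17) = -63
Dz = (-1)*[(-2)*(-1) - 10*1] - 3*[(-3)*(-1) - 10*2] + (-17)*[(-3)*1 - (-2)*2]
  = (-1)*(-8) - 3*(-17) + (-17)*(1) = 42
x = Dx/D = 0/21 = 0, y = Dy/D = -63/21 = -3, z = Dz/D = 42/21 = 2
Check eq1: (-1)(0) + (3)(-3) + (-4)(2) = -17 = -17 ✓
Check eq2: (-3)(0) + (-2)(-3) + (2)(2) = 10 = 10 ✓
Check eq3: (2)(0) + (1)(-3) + (1)(2) = -1 = -1 ✓

x = 0, y = -3, z = 2


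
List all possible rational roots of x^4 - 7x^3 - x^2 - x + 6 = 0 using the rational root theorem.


Rational root theorem: possible roots are ±p/q where:
  p divides the constant term (6): p ∈ {1, 2, 3, 6}
  q divides the leading coefficient (1): q ∈ {1}

All possible rational roots: -6, -3, -2, -1, 1, 2, 3, 6

-6, -3, -2, -1, 1, 2, 3, 6


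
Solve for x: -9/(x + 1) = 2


Multiply both sides by (x + 1): -9 = 2(x + 1)
Distribute: -9 = 2x + 2
2x = -9 - 2 = -11
x = -11/2

x = -11/2


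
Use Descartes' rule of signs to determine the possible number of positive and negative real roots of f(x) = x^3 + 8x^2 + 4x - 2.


Descartes' rule of signs:

For positive roots, count sign changes in f(x) = x^3 + 8x^2 + 4x - 2:
Signs of coefficients: +, +, +, -
Number of sign changes: 1
Possible positive real roots: 1

For negative roots, examine f(-x) = -x^3 + 8x^2 - 4x - 2:
Signs of coefficients: -, +, -, -
Number of sign changes: 2
Possible negative real roots: 2, 0

Positive roots: 1; Negative roots: 2 or 0


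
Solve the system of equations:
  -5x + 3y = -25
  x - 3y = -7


Using Cramer's rule:
Determinant D = (-5)(-3) - (1)(3) = 15 - 3 = 12
Dx = (-25)(-3) - (-7)(3) = 75 + 21 = 96
Dy = (-5)(-7) - (1)(-25) = 35 + 25 = 60
x = Dx/D = 96/12 = 8
y = Dy/D = 60/12 = 5

x = 8, y = 5


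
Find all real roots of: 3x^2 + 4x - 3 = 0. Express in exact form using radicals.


Using the quadratic formula: x = (-b ± sqrt(b^2 - 4ac)) / (2a)
Here a = 3, b = 4, c = -3
Discriminant = b^2 - 4ac = 4^2 - 4(3)(-3) = 16 + 36 = 52
Since discriminant = 52 > 0, there are two real roots.
x = (-4 ± 2*sqrt(13)) / 6
Simplifying: x = (-2 ± sqrt(13)) / 3
Numerically: x ≈ 0.5352 or x ≈ -1.8685

x = (-2 + sqrt(13)) / 3 or x = (-2 - sqrt(13)) / 3


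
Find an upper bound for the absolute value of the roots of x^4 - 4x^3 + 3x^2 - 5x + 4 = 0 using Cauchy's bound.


Cauchy's bound: all roots r satisfy |r| <= 1 + max(|a_i/a_n|) for i = 0,...,n-1
where a_n is the leading coefficient.

Coefficients: [1, -4, 3, -5, 4]
Leading coefficient a_n = 1
Ratios |a_i/a_n|: 4, 3, 5, 4
Maximum ratio: 5
Cauchy's bound: |r| <= 1 + 5 = 6

Upper bound = 6


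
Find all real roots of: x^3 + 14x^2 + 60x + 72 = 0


Let p(x) = x^3 + 14x^2 + 60x + 72. By the rational root theorem (leading coefficient 1), any rational root is an integer divisor of 72: try ±1, ±2, ... in turn.
Test x = 1: value = 147 ≠ 0.
Test x = -1: value = 25 ≠ 0.
Test x = 2: value = 256 ≠ 0.
Test x = -2: value = 0 ✓, so (x + 2) is a factor.
Synthetic division by (x + 2): bring down 1; 1(-2) + 14 = 12; 12(-2) + 60 = 36; 36(-2) + 72 = 0 → quotient x^2 + 12x + 36, remainder 0.
Solve the quadratic x^2 + 12x + 36 = 0: discriminant = 12^2 - 4(1)(36) = 144 - 144 = 0.
Discriminant = 0, so a double root: x = -12/2 = -6.

x = -6 (multiplicity 2), x = -2


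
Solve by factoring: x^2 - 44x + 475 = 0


We need two numbers that multiply to 475 and add to -44.
Those numbers are -25 and -19 (since (-25) * (-19) = 475 and (-25) + (-19) = -44).
So x^2 - 44x + 475 = (x - 25)(x - 19) = 0
Setting each factor to zero: x = 25 or x = 19

x = 19, x = 25


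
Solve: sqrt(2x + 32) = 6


Square both sides: 2x + 32 = 6^2 = 36
2x = 36 - 32 = 4
x = 2
Check: sqrt(2*2 + 32) = sqrt(36) = 6 ✓

x = 2


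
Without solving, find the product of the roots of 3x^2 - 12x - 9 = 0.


By Vieta's formulas for ax^2 + bx + c = 0:
  Sum of roots = -b/a
  Product of roots = c/a

Here a = 3, b = -12, c = -9
Sum = -(-12)/3 = 4
Product = -9/3 = -3

Product = -3


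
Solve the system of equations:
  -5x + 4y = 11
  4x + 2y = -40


Using Cramer's rule:
Determinant D = (-5)(2) - (4)(4) = -10 - 16 = -26
Dx = (11)(2) - (-40)(4) = 22 + 160 = 182
Dy = (-5)(-40) - (4)(11) = 200 - 44 = 156
x = Dx/D = 182/-26 = -7
y = Dy/D = 156/-26 = -6

x = -7, y = -6


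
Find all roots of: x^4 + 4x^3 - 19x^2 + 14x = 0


The constant term is 0, so x = 0 is a root. Factor out x:
  x^3 + 4x^2 - 19x + 14 = 0
Let p(x) = x^3 + 4x^2 - 19x + 14. By the rational root theorem (leading coefficient 1), any rational root is an integer divisor of 14: try ±1, ±2, ... in turn.
Test x = 1: value = 0 ✓, so (x - 1) is a factor.
Synthetic division by (x - 1): bring down 1; 1(1) + 4 = 5; 5(1) - 19 = -14; (-14)(1) + 14 = 0 → quotient x^2 + 5x - 14, remainder 0.
Solve the quadratic x^2 + 5x - 14 = 0: discriminant = 5^2 - 4(1)(-14) = 25 + 56 = 81.
sqrt(81) = 9, so x = (-5 ± 9)/2: x = 2 or x = -7.
Collecting all roots found:

x = -7, x = 0, x = 1, x = 2


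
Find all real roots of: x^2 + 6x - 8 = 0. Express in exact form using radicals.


Using the quadratic formula: x = (-b ± sqrt(b^2 - 4ac)) / (2a)
Here a = 1, b = 6, c = -8
Discriminant = b^2 - 4ac = 6^2 - 4(1)(-8) = 36 + 32 = 68
Since discriminant = 68 > 0, there are two real roots.
x = (-6 ± 2*sqrt(17)) / 2
Simplifying: x = -3 ± sqrt(17)
Numerically: x ≈ 1.1231 or x ≈ -7.1231

x = -3 + sqrt(17) or x = -3 - sqrt(17)


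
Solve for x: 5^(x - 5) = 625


Express both sides with the same base.
625 = 5^4
Since the bases match, equate exponents: x - 5 = 4
So x = 4 - (-5) = 9

x = 9


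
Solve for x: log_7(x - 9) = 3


Convert to exponential form: x - 9 = 7^3 = 343
x = 343 + 9 = 352
Check: log_7(352 - 9) = log_7(343) = log_7(343) = 3 ✓

x = 352


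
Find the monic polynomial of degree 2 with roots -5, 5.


A monic polynomial with roots -5, 5 is:
p(x) = (x + 5)(x - 5)
After multiplying by (x + 5): x + 5
After multiplying by (x - 5): x^2 - 25

x^2 - 25


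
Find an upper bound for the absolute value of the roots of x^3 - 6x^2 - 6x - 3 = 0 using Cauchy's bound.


Cauchy's bound: all roots r satisfy |r| <= 1 + max(|a_i/a_n|) for i = 0,...,n-1
where a_n is the leading coefficient.

Coefficients: [1, -6, -6, -3]
Leading coefficient a_n = 1
Ratios |a_i/a_n|: 6, 6, 3
Maximum ratio: 6
Cauchy's bound: |r| <= 1 + 6 = 7

Upper bound = 7


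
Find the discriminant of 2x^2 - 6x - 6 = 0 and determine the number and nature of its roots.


For ax^2 + bx + c = 0, discriminant D = b^2 - 4ac
Here a = 2, b = -6, c = -6
D = (-6)^2 - 4(2)(-6) = 36 + 48 = 84

D = 84 > 0 but not a perfect square
The equation has 2 distinct real irrational roots.

Discriminant = 84, 2 distinct real irrational roots


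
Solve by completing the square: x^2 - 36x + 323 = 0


Start: x^2 - 36x + 323 = 0
Move constant: x^2 - 36x = -323
Half of -36 is -18, squared is 324
Add 324 to both sides: x^2 - 36x + 324 = 1
(x - 18)^2 = 1
x - 18 = ±1
x = 18 + 1 = 19 or x = 18 - 1 = 17

x = 17, x = 19


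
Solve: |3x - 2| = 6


An absolute value equation |expr| = 6 gives two cases:
Case 1: 3x - 2 = 6
  3x = 8, so x = 8/3
Case 2: 3x - 2 = -6
  3x = -4, so x = -4/3

x = -4/3, x = 8/3


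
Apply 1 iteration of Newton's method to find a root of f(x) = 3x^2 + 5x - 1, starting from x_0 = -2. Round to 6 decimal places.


Newton's method: x_(n+1) = x_n - f(x_n)/f'(x_n)
f(x) = 3x^2 + 5x - 1
f'(x) = 6x + 5

Iteration 1:
  f(-2.000000) = 1.000000
  f'(-2.000000) = -7.000000
  x_1 = -2.000000 - (1.000000)/(-7.000000) = -1.857143

x_1 = -1.857143


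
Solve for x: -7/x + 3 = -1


Subtract 3 from both sides: -7/x = -4
Multiply both sides by x: -7 = -4 * x
Divide by -4: x = 7/4

x = 7/4


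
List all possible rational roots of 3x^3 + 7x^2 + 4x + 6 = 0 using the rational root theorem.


Rational root theorem: possible roots are ±p/q where:
  p divides the constant term (6): p ∈ {1, 2, 3, 6}
  q divides the leading coefficient (3): q ∈ {1, 3}

All possible rational roots: -6, -3, -2, -1, -2/3, -1/3, 1/3, 2/3, 1, 2, 3, 6

-6, -3, -2, -1, -2/3, -1/3, 1/3, 2/3, 1, 2, 3, 6


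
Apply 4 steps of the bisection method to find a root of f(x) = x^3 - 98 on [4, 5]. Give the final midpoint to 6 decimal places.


f(x) = x^3 - 98
f(4) = -34 < 0
f(5) = 27 > 0

Step 1: midpoint = (4.000000 + 5.000000)/2 = 4.500000
  f(4.500000) = -6.875000
  f(mid) < 0, so root is in [4.500000, 5.000000]

Step 2: midpoint = (4.500000 + 5.000000)/2 = 4.750000
  f(4.750000) = 9.171875
  f(mid) > 0, so root is in [4.500000, 4.750000]

Step 3: midpoint = (4.500000 + 4.750000)/2 = 4.625000
  f(4.625000) = 0.931641
  f(mid) > 0, so root is in [4.500000, 4.625000]

Step 4: midpoint = (4.500000 + 4.625000)/2 = 4.562500
  f(4.562500) = -3.025146
  f(mid) < 0, so root is in [4.562500, 4.625000]

midpoint = 4.562500


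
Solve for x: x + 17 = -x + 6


Starting with: x + 17 = -x + 6
Move all x terms to left: (1 + 1)x = 6 - 17
Simplify: 2x = -11
Divide both sides by 2: x = -11/2

x = -11/2


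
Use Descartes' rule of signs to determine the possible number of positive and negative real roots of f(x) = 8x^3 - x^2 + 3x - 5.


Descartes' rule of signs:

For positive roots, count sign changes in f(x) = 8x^3 - x^2 + 3x - 5:
Signs of coefficients: +, -, +, -
Number of sign changes: 3
Possible positive real roots: 3, 1

For negative roots, examine f(-x) = -8x^3 - x^2 - 3x - 5:
Signs of coefficients: -, -, -, -
Number of sign changes: 0
Possible negative real roots: 0

Positive roots: 3 or 1; Negative roots: 0


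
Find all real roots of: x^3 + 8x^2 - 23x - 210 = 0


Let p(x) = x^3 + 8x^2 - 23x - 210. By the rational root theorem (leading coefficient 1), any rational root is an integer divisor of 210: try ±1, ±2, ... in turn.
Test x = 1: value = -224 ≠ 0.
Test x = -1: value = -180 ≠ 0.
Test x = 2: value = -216 ≠ 0.
Test x = -2: value = -140 ≠ 0.
Test x = 3: value = -180 ≠ 0.
Test x = -3: value = -96 ≠ 0.
Test x = 5: value = 0 ✓, so (x - 5) is a factor.
Synthetic division by (x - 5): bring down 1; 1(5) + 8 = 13; 13(5) - 23 = 42; 42(5) - 210 = 0 → quotient x^2 + 13x + 42, remainder 0.
Solve the quadratic x^2 + 13x + 42 = 0: discriminant = 13^2 - 4(1)(42) = 169 - 168 = 1.
sqrt(1) = 1, so x = (-13 ± 1)/2: x = -6 or x = -7.

x = -7, x = -6, x = 5


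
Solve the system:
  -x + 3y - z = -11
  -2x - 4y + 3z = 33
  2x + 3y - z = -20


Using Cramer's rule. Expand each determinant along the first row.
D  = (-1)*[(-4)*(-1) - 3*3] - 3*[(-2)*(-1) - 3*2] + (-1)*[(-2)*3 - (-4)*2]
  = (-1)*(-5) - 3*(-4) + (-1)*(2) = 15
Dx = (-11)*[(-4)*(-1) - 3*3] - 3*[33*(-1) - 3*(-20)] + (-1)*[33*3 - (-4)*(-20)]
  = (-11)*(-5) - 3*(27) + (-1)*(19) = -45
Dy = (-1)*[33*(-1) - 3*(-20)] - (-11)*[(-2)*(-1) - 3*2] + (-1)*[(-2)*(-20) - 33*2]
  = (-1)*(27) - (-11)*(-4) + (-1)*(-26) = -45
Dz = (-1)*[(-4)*(-20) - 33*3] - 3*[(-2)*(-20) - 33*2] + (-11)*[(-2)*3 - (-4)*2]
  = (-1)*(-19) - 3*(-26) + (-11)*(2) = 75
x = Dx/D = -45/15 = -3, y = Dy/D = -45/15 = -3, z = Dz/D = 75/15 = 5
Check eq1: (-1)(-3) + (3)(-3) + (-1)(5) = -11 = -11 ✓
Check eq2: (-2)(-3) + (-4)(-3) + (3)(5) = 33 = 33 ✓
Check eq3: (2)(-3) + (3)(-3) + (-1)(5) = -20 = -20 ✓

x = -3, y = -3, z = 5


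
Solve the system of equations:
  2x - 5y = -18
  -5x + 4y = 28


Using Cramer's rule:
Determinant D = (2)(4) - (-5)(-5) = 8 - 25 = -17
Dx = (-18)(4) - (28)(-5) = -72 + 140 = 68
Dy = (2)(28) - (-5)(-18) = 56 - 90 = -34
x = Dx/D = 68/-17 = -4
y = Dy/D = -34/-17 = 2

x = -4, y = 2


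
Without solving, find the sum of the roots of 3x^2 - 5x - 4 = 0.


By Vieta's formulas for ax^2 + bx + c = 0:
  Sum of roots = -b/a
  Product of roots = c/a

Here a = 3, b = -5, c = -4
Sum = -(-5)/3 = 5/3
Product = -4/3 = -4/3

Sum = 5/3


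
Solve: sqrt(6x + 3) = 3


Square both sides: 6x + 3 = 3^2 = 9
6x = 9 - 3 = 6
x = 1
Check: sqrt(6*1 + 3) = sqrt(9) = 3 ✓

x = 1


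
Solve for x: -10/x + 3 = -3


Subtract 3 from both sides: -10/x = -6
Multiply both sides by x: -10 = -6 * x
Divide by -6: x = 5/3

x = 5/3


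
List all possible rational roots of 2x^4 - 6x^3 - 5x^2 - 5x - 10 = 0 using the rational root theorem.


Rational root theorem: possible roots are ±p/q where:
  p divides the constant term (-10): p ∈ {1, 2, 5, 10}
  q divides the leading coefficient (2): q ∈ {1, 2}

All possible rational roots: -10, -5, -5/2, -2, -1, -1/2, 1/2, 1, 2, 5/2, 5, 10

-10, -5, -5/2, -2, -1, -1/2, 1/2, 1, 2, 5/2, 5, 10


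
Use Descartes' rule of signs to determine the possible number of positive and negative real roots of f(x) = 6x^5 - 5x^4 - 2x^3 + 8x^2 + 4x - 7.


Descartes' rule of signs:

For positive roots, count sign changes in f(x) = 6x^5 - 5x^4 - 2x^3 + 8x^2 + 4x - 7:
Signs of coefficients: +, -, -, +, +, -
Number of sign changes: 3
Possible positive real roots: 3, 1

For negative roots, examine f(-x) = -6x^5 - 5x^4 + 2x^3 + 8x^2 - 4x - 7:
Signs of coefficients: -, -, +, +, -, -
Number of sign changes: 2
Possible negative real roots: 2, 0

Positive roots: 3 or 1; Negative roots: 2 or 0


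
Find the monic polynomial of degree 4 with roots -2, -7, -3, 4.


A monic polynomial with roots -2, -7, -3, 4 is:
p(x) = (x + 2)(x + 7)(x + 3)(x - 4)
After multiplying by (x + 2): x + 2
After multiplying by (x + 7): x^2 + 9x + 14
After multiplying by (x + 3): x^3 + 12x^2 + 41x + 42
After multiplying by (x - 4): x^4 + 8x^3 - 7x^2 - 122x - 168

x^4 + 8x^3 - 7x^2 - 122x - 168


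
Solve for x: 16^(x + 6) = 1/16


Express both sides with the same base.
1/16 = 16^(-1)
Since the bases match, equate exponents: x + 6 = -1
So x = -1 - (6) = -7

x = -7


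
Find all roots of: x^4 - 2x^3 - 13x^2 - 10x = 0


The constant term is 0, so x = 0 is a root. Factor out x:
  x^3 - 2x^2 - 13x - 10 = 0
Let p(x) = x^3 - 2x^2 - 13x - 10. By the rational root theorem (leading coefficient 1), any rational root is an integer divisor of 10: try ±1, ±2, ... in turn.
Test x = 1: value = -24 ≠ 0.
Test x = -1: value = 0 ✓, so (x + 1) is a factor.
Synthetic division by (x + 1): bring down 1; 1(-1) - 2 = -3; (-3)(-1) - 13 = -10; (-10)(-1) - 10 = 0 → quotient x^2 - 3x - 10, remainder 0.
Solve the quadratic x^2 - 3x - 10 = 0: discriminant = (-3)^2 - 4(1)(-10) = 9 + 40 = 49.
sqrt(49) = 7, so x = (3 ± 7)/2: x = 5 or x = -2.
Collecting all roots found:

x = -2, x = -1, x = 0, x = 5


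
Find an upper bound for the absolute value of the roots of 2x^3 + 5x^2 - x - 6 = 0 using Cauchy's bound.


Cauchy's bound: all roots r satisfy |r| <= 1 + max(|a_i/a_n|) for i = 0,...,n-1
where a_n is the leading coefficient.

Coefficients: [2, 5, -1, -6]
Leading coefficient a_n = 2
Ratios |a_i/a_n|: 5/2, 1/2, 3
Maximum ratio: 3
Cauchy's bound: |r| <= 1 + 3 = 4

Upper bound = 4


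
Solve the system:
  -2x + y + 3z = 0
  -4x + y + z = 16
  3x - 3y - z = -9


Using Cramer's rule. Expand each determinant along the first row.
D  = (-2)*[1*(-1) - 1*(-3)] - 1*[(-4)*(-1) - 1*3] + 3*[(-4)*(-3) - 1*3]
  = (-2)*(2) - 1*(1) + 3*(9) = 22
Dx = 0*[1*(-1) - 1*(-3)] - 1*[16*(-1) - 1*(-9)] + 3*[16*(-3) - 1*(-9)]
  = 0*(2) - 1*(-7) + 3*(-39) = -110
Dy = (-2)*[16*(-1) - 1*(-9)] - 0*[(-4)*(-1) - 1*3] + 3*[(-4)*(-9) - 16*3]
  = (-2)*(-7) - 0*(1) + 3*(-12) = -22
Dz = (-2)*[1*(-9) - 16*(-3)] - 1*[(-4)*(-9) - 16*3] + 0*[(-4)*(-3) - 1*3]
  = (-2)*(39) - 1*(-12) + 0*(9) = -66
x = Dx/D = -110/22 = -5, y = Dy/D = -22/22 = -1, z = Dz/D = -66/22 = -3
Check eq1: (-2)(-5) + (1)(-1) + (3)(-3) = 0 = 0 ✓
Check eq2: (-4)(-5) + (1)(-1) + (1)(-3) = 16 = 16 ✓
Check eq3: (3)(-5) + (-3)(-1) + (-1)(-3) = -9 = -9 ✓

x = -5, y = -1, z = -3


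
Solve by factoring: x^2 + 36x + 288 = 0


We need two numbers that multiply to 288 and add to 36.
Those numbers are 12 and 24 (since 12 * 24 = 288 and 12 + 24 = 36).
So x^2 + 36x + 288 = (x + 12)(x + 24) = 0
Setting each factor to zero: x = -12 or x = -24

x = -24, x = -12


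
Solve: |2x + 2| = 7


An absolute value equation |expr| = 7 gives two cases:
Case 1: 2x + 2 = 7
  2x = 5, so x = 5/2
Case 2: 2x + 2 = -7
  2x = -9, so x = -9/2

x = -9/2, x = 5/2


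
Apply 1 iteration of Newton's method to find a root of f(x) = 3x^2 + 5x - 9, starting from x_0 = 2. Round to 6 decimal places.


Newton's method: x_(n+1) = x_n - f(x_n)/f'(x_n)
f(x) = 3x^2 + 5x - 9
f'(x) = 6x + 5

Iteration 1:
  f(2.000000) = 13.000000
  f'(2.000000) = 17.000000
  x_1 = 2.000000 - (13.000000)/(17.000000) = 1.235294

x_1 = 1.235294


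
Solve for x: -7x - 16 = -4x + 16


Starting with: -7x - 16 = -4x + 16
Move all x terms to left: (-7 + 4)x = 16 + 16
Simplify: -3x = 32
Divide both sides by -3: x = -32/3

x = -32/3


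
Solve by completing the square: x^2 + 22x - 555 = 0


Start: x^2 + 22x - 555 = 0
Move constant: x^2 + 22x = 555
Half of 22 is 11, squared is 121
Add 121 to both sides: x^2 + 22x + 121 = 676
(x + 11)^2 = 676
x + 11 = ±26
x = -11 + 26 = 15 or x = -11 - 26 = -37

x = -37, x = 15


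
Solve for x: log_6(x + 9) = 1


Convert to exponential form: x + 9 = 6^1 = 6
x = 6 - 9 = -3
Check: log_6(-3 + 9) = log_6(6) = log_6(6) = 1 ✓

x = -3


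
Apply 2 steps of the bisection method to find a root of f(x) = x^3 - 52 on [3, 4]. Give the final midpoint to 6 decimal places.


f(x) = x^3 - 52
f(3) = -25 < 0
f(4) = 12 > 0

Step 1: midpoint = (3.000000 + 4.000000)/2 = 3.500000
  f(3.500000) = -9.125000
  f(mid) < 0, so root is in [3.500000, 4.000000]

Step 2: midpoint = (3.500000 + 4.000000)/2 = 3.750000
  f(3.750000) = 0.734375
  f(mid) > 0, so root is in [3.500000, 3.750000]

midpoint = 3.750000


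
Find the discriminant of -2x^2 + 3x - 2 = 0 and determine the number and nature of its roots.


For ax^2 + bx + c = 0, discriminant D = b^2 - 4ac
Here a = -2, b = 3, c = -2
D = (3)^2 - 4(-2)(-2) = 9 - 16 = -7

D = -7 < 0
The equation has no real roots (2 complex conjugate roots).

Discriminant = -7, no real roots (2 complex conjugate roots)


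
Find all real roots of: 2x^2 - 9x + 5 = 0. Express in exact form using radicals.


Using the quadratic formula: x = (-b ± sqrt(b^2 - 4ac)) / (2a)
Here a = 2, b = -9, c = 5
Discriminant = b^2 - 4ac = (-9)^2 - 4(2)(5) = 81 - 40 = 41
Since discriminant = 41 > 0, there are two real roots.
x = (9 ± sqrt(41)) / 4
Numerically: x ≈ 3.8508 or x ≈ 0.6492

x = (9 + sqrt(41)) / 4 or x = (9 - sqrt(41)) / 4


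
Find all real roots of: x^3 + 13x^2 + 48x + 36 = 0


Let p(x) = x^3 + 13x^2 + 48x + 36. By the rational root theorem (leading coefficient 1), any rational root is an integer divisor of 36: try ±1, ±2, ... in turn.
Test x = 1: value = 98 ≠ 0.
Test x = -1: value = 0 ✓, so (x + 1) is a factor.
Synthetic division by (x + 1): bring down 1; 1(-1) + 13 = 12; 12(-1) + 48 = 36; 36(-1) + 36 = 0 → quotient x^2 + 12x + 36, remainder 0.
Solve the quadratic x^2 + 12x + 36 = 0: discriminant = 12^2 - 4(1)(36) = 144 - 144 = 0.
Discriminant = 0, so a double root: x = -12/2 = -6.

x = -6 (multiplicity 2), x = -1


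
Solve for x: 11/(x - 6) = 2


Multiply both sides by (x - 6): 11 = 2(x - 6)
Distribute: 11 = 2x - 12
2x = 11 + 12 = 23
x = 23/2

x = 23/2


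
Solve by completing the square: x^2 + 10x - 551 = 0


Start: x^2 + 10x - 551 = 0
Move constant: x^2 + 10x = 551
Half of 10 is 5, squared is 25
Add 25 to both sides: x^2 + 10x + 25 = 576
(x + 5)^2 = 576
x + 5 = ±24
x = -5 + 24 = 19 or x = -5 - 24 = -29

x = -29, x = 19


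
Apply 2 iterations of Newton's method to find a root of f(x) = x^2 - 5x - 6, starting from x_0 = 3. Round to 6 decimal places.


Newton's method: x_(n+1) = x_n - f(x_n)/f'(x_n)
f(x) = x^2 - 5x - 6
f'(x) = 2x - 5

Iteration 1:
  f(3.000000) = -12.000000
  f'(3.000000) = 1.000000
  x_1 = 3.000000 - (-12.000000)/(1.000000) = 15.000000

Iteration 2:
  f(15.000000) = 144.000000
  f'(15.000000) = 25.000000
  x_2 = 15.000000 - (144.000000)/(25.000000) = 9.240000

x_2 = 9.240000


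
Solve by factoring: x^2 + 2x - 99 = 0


We need two numbers that multiply to -99 and add to 2.
Those numbers are 11 and -9 (since 11 * (-9) = -99 and 11 + (-9) = 2).
So x^2 + 2x - 99 = (x + 11)(x - 9) = 0
Setting each factor to zero: x = -11 or x = 9

x = -11, x = 9


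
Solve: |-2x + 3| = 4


An absolute value equation |expr| = 4 gives two cases:
Case 1: -2x + 3 = 4
  -2x = 1, so x = -1/2
Case 2: -2x + 3 = -4
  -2x = -7, so x = 7/2

x = -1/2, x = 7/2


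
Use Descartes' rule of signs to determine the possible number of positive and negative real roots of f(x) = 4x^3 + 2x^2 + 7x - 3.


Descartes' rule of signs:

For positive roots, count sign changes in f(x) = 4x^3 + 2x^2 + 7x - 3:
Signs of coefficients: +, +, +, -
Number of sign changes: 1
Possible positive real roots: 1

For negative roots, examine f(-x) = -4x^3 + 2x^2 - 7x - 3:
Signs of coefficients: -, +, -, -
Number of sign changes: 2
Possible negative real roots: 2, 0

Positive roots: 1; Negative roots: 2 or 0


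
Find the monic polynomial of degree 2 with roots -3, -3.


A monic polynomial with roots -3, -3 is:
p(x) = (x + 3)(x + 3)
After multiplying by (x + 3): x + 3
After multiplying by (x + 3): x^2 + 6x + 9

x^2 + 6x + 9


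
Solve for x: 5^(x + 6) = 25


Express both sides with the same base.
25 = 5^2
Since the bases match, equate exponents: x + 6 = 2
So x = 2 - (6) = -4

x = -4


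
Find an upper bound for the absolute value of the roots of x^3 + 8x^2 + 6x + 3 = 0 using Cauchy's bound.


Cauchy's bound: all roots r satisfy |r| <= 1 + max(|a_i/a_n|) for i = 0,...,n-1
where a_n is the leading coefficient.

Coefficients: [1, 8, 6, 3]
Leading coefficient a_n = 1
Ratios |a_i/a_n|: 8, 6, 3
Maximum ratio: 8
Cauchy's bound: |r| <= 1 + 8 = 9

Upper bound = 9


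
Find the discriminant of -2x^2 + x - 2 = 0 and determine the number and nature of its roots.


For ax^2 + bx + c = 0, discriminant D = b^2 - 4ac
Here a = -2, b = 1, c = -2
D = (1)^2 - 4(-2)(-2) = 1 - 16 = -15

D = -15 < 0
The equation has no real roots (2 complex conjugate roots).

Discriminant = -15, no real roots (2 complex conjugate roots)


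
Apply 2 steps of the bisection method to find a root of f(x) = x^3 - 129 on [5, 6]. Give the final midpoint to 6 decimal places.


f(x) = x^3 - 129
f(5) = -4 < 0
f(6) = 87 > 0

Step 1: midpoint = (5.000000 + 6.000000)/2 = 5.500000
  f(5.500000) = 37.375000
  f(mid) > 0, so root is in [5.000000, 5.500000]

Step 2: midpoint = (5.000000 + 5.500000)/2 = 5.250000
  f(5.250000) = 15.703125
  f(mid) > 0, so root is in [5.000000, 5.250000]

midpoint = 5.250000


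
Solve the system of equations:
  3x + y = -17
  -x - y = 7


Using Cramer's rule:
Determinant D = (3)(-1) - (-1)(1) = -3 + 1 = -2
Dx = (-17)(-1) - (7)(1) = 17 - 7 = 10
Dy = (3)(7) - (-1)(-17) = 21 - 17 = 4
x = Dx/D = 10/-2 = -5
y = Dy/D = 4/-2 = -2

x = -5, y = -2


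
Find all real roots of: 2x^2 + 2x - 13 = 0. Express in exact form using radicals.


Using the quadratic formula: x = (-b ± sqrt(b^2 - 4ac)) / (2a)
Here a = 2, b = 2, c = -13
Discriminant = b^2 - 4ac = 2^2 - 4(2)(-13) = 4 + 104 = 108
Since discriminant = 108 > 0, there are two real roots.
x = (-2 ± 6*sqrt(3)) / 4
Simplifying: x = (-1 ± 3*sqrt(3)) / 2
Numerically: x ≈ 2.0981 or x ≈ -3.0981

x = (-1 + 3*sqrt(3)) / 2 or x = (-1 - 3*sqrt(3)) / 2


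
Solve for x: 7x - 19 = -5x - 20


Starting with: 7x - 19 = -5x - 20
Move all x terms to left: (7 + 5)x = -20 + 19
Simplify: 12x = -1
Divide both sides by 12: x = -1/12

x = -1/12


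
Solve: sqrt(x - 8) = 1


Square both sides: x - 8 = 1^2 = 1
x = 1 + 8 = 9
x = 9
Check: sqrt(1*9 - 8) = sqrt(1) = 1 ✓

x = 9


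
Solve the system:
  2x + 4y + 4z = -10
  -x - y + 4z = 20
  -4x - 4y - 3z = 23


Using Cramer's rule. Expand each determinant along the first row.
D  = 2*[(-1)*(-3) - 4*(-4)] - 4*[(-1)*(-3) - 4*(-4)] + 4*[(-1)*(-4) - (-1)*(-4)]
  = 2*(19) - 4*(19) + 4*(0) = -38
Dx = (-10)*[(-1)*(-3) - 4*(-4)] - 4*[20*(-3) - 4*23] + 4*[20*(-4) - (-1)*23]
  = (-10)*(19) - 4*(-152) + 4*(-57) = 190
Dy = 2*[20*(-3) - 4*23] - (-10)*[(-1)*(-3) - 4*(-4)] + 4*[(-1)*23 - 20*(-4)]
  = 2*(-152) - (-10)*(19) + 4*(57) = 114
Dz = 2*[(-1)*23 - 20*(-4)] - 4*[(-1)*23 - 20*(-4)] + (-10)*[(-1)*(-4) - (-1)*(-4)]
  = 2*(57) - 4*(57) + (-10)*(0) = -114
x = Dx/D = 190/-38 = -5, y = Dy/D = 114/-38 = -3, z = Dz/D = -114/-38 = 3
Check eq1: (2)(-5) + (4)(-3) + (4)(3) = -10 = -10 ✓
Check eq2: (-1)(-5) + (-1)(-3) + (4)(3) = 20 = 20 ✓
Check eq3: (-4)(-5) + (-4)(-3) + (-3)(3) = 23 = 23 ✓

x = -5, y = -3, z = 3


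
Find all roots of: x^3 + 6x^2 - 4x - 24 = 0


Let p(x) = x^3 + 6x^2 - 4x - 24. By the rational root theorem (leading coefficient 1), any rational root is an integer divisor of 24: try ±1, ±2, ... in turn.
Test x = 1: value = -21 ≠ 0.
Test x = -1: value = -15 ≠ 0.
Test x = 2: value = 0 ✓, so (x - 2) is a factor.
Synthetic division by (x - 2): bring down 1; 1(2) + 6 = 8; 8(2) - 4 = 12; 12(2) - 24 = 0 → quotient x^2 + 8x + 12, remainder 0.
Solve the quadratic x^2 + 8x + 12 = 0: discriminant = 8^2 - 4(1)(12) = 64 - 48 = 16.
sqrt(16) = 4, so x = (-8 ± 4)/2: x = -2 or x = -6.
Collecting all roots found:

x = -6, x = -2, x = 2


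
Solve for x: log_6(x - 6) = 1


Convert to exponential form: x - 6 = 6^1 = 6
x = 6 + 6 = 12
Check: log_6(12 - 6) = log_6(6) = log_6(6) = 1 ✓

x = 12


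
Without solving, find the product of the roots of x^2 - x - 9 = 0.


By Vieta's formulas for ax^2 + bx + c = 0:
  Sum of roots = -b/a
  Product of roots = c/a

Here a = 1, b = -1, c = -9
Sum = -(-1)/1 = 1
Product = -9/1 = -9

Product = -9


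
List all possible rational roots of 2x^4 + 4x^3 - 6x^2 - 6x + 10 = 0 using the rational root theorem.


Rational root theorem: possible roots are ±p/q where:
  p divides the constant term (10): p ∈ {1, 2, 5, 10}
  q divides the leading coefficient (2): q ∈ {1, 2}

All possible rational roots: -10, -5, -5/2, -2, -1, -1/2, 1/2, 1, 2, 5/2, 5, 10

-10, -5, -5/2, -2, -1, -1/2, 1/2, 1, 2, 5/2, 5, 10


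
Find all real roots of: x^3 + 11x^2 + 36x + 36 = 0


Let p(x) = x^3 + 11x^2 + 36x + 36. By the rational root theorem (leading coefficient 1), any rational root is an integer divisor of 36: try ±1, ±2, ... in turn.
Test x = 1: value = 84 ≠ 0.
Test x = -1: value = 10 ≠ 0.
Test x = 2: value = 160 ≠ 0.
Test x = -2: value = 0 ✓, so (x + 2) is a factor.
Synthetic division by (x + 2): bring down 1; 1(-2) + 11 = 9; 9(-2) + 36 = 18; 18(-2) + 36 = 0 → quotient x^2 + 9x + 18, remainder 0.
Solve the quadratic x^2 + 9x + 18 = 0: discriminant = 9^2 - 4(1)(18) = 81 - 72 = 9.
sqrt(9) = 3, so x = (-9 ± 3)/2: x = -3 or x = -6.

x = -6, x = -3, x = -2


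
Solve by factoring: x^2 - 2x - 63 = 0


We need two numbers that multiply to -63 and add to -2.
Those numbers are 7 and -9 (since 7 * (-9) = -63 and 7 + (-9) = -2).
So x^2 - 2x - 63 = (x + 7)(x - 9) = 0
Setting each factor to zero: x = -7 or x = 9

x = -7, x = 9


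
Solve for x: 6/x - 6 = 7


Subtract -6 from both sides: 6/x = 13
Multiply both sides by x: 6 = 13 * x
Divide by 13: x = 6/13

x = 6/13


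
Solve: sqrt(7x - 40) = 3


Square both sides: 7x - 40 = 3^2 = 9
7x = 9 + 40 = 49
x = 7
Check: sqrt(7*7 - 40) = sqrt(9) = 3 ✓

x = 7


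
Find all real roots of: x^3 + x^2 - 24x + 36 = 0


Let p(x) = x^3 + x^2 - 24x + 36. By the rational root theorem (leading coefficient 1), any rational root is an integer divisor of 36: try ±1, ±2, ... in turn.
Test x = 1: value = 14 ≠ 0.
Test x = -1: value = 60 ≠ 0.
Test x = 2: value = 0 ✓, so (x - 2) is a factor.
Synthetic division by (x - 2): bring down 1; 1(2) + 1 = 3; 3(2) - 24 = -18; (-18)(2) + 36 = 0 → quotient x^2 + 3x - 18, remainder 0.
Solve the quadratic x^2 + 3x - 18 = 0: discriminant = 3^2 - 4(1)(-18) = 9 + 72 = 81.
sqrt(81) = 9, so x = (-3 ± 9)/2: x = 3 or x = -6.

x = -6, x = 2, x = 3


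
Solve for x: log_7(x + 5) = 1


Convert to exponential form: x + 5 = 7^1 = 7
x = 7 - 5 = 2
Check: log_7(2 + 5) = log_7(7) = log_7(7) = 1 ✓

x = 2


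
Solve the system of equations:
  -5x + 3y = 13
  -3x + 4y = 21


Using Cramer's rule:
Determinant D = (-5)(4) - (-3)(3) = -20 + 9 = -11
Dx = (13)(4) - (21)(3) = 52 - 63 = -11
Dy = (-5)(21) - (-3)(13) = -105 + 39 = -66
x = Dx/D = -11/-11 = 1
y = Dy/D = -66/-11 = 6

x = 1, y = 6


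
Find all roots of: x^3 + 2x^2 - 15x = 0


The constant term is 0, so x = 0 is a root. Factor out x:
  x^2 + 2x - 15 = 0
Solve the quadratic x^2 + 2x - 15 = 0: discriminant = 2^2 - 4(1)(-15) = 4 + 60 = 64.
sqrt(64) = 8, so x = (-2 ± 8)/2: x = 3 or x = -5.
Collecting all roots found:

x = -5, x = 0, x = 3


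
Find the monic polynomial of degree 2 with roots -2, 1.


A monic polynomial with roots -2, 1 is:
p(x) = (x + 2)(x - 1)
After multiplying by (x + 2): x + 2
After multiplying by (x - 1): x^2 + x - 2

x^2 + x - 2


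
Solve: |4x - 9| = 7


An absolute value equation |expr| = 7 gives two cases:
Case 1: 4x - 9 = 7
  4x = 16, so x = 4
Case 2: 4x - 9 = -7
  4x = 2, so x = 1/2

x = 1/2, x = 4


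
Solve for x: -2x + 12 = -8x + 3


Starting with: -2x + 12 = -8x + 3
Move all x terms to left: (-2 + 8)x = 3 - 12
Simplify: 6x = -9
Divide both sides by 6: x = -3/2

x = -3/2


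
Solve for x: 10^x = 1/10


Express both sides with the same base.
1/10 = 10^(-1)
Since the bases match: x = -1

x = -1


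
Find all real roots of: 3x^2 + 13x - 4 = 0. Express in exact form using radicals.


Using the quadratic formula: x = (-b ± sqrt(b^2 - 4ac)) / (2a)
Here a = 3, b = 13, c = -4
Discriminant = b^2 - 4ac = 13^2 - 4(3)(-4) = 169 + 48 = 217
Since discriminant = 217 > 0, there are two real roots.
x = (-13 ± sqrt(217)) / 6
Numerically: x ≈ 0.2885 or x ≈ -4.6218

x = (-13 + sqrt(217)) / 6 or x = (-13 - sqrt(217)) / 6


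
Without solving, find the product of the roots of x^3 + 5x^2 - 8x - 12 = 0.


By Vieta's formulas for x^3 + bx^2 + cx + d = 0:
  r1 + r2 + r3 = -b/a = -5
  r1*r2 + r1*r3 + r2*r3 = c/a = -8
  r1*r2*r3 = -d/a = 12


Product = 12


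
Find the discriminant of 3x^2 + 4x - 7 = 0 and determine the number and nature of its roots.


For ax^2 + bx + c = 0, discriminant D = b^2 - 4ac
Here a = 3, b = 4, c = -7
D = (4)^2 - 4(3)(-7) = 16 + 84 = 100

D = 100 > 0 and is a perfect square (sqrt = 10)
The equation has 2 distinct real rational roots.

Discriminant = 100, 2 distinct real rational roots


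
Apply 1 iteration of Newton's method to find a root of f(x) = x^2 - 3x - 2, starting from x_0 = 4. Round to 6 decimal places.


Newton's method: x_(n+1) = x_n - f(x_n)/f'(x_n)
f(x) = x^2 - 3x - 2
f'(x) = 2x - 3

Iteration 1:
  f(4.000000) = 2.000000
  f'(4.000000) = 5.000000
  x_1 = 4.000000 - (2.000000)/(5.000000) = 3.600000

x_1 = 3.600000


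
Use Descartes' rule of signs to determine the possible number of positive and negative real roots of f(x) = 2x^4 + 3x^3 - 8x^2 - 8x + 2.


Descartes' rule of signs:

For positive roots, count sign changes in f(x) = 2x^4 + 3x^3 - 8x^2 - 8x + 2:
Signs of coefficients: +, +, -, -, +
Number of sign changes: 2
Possible positive real roots: 2, 0

For negative roots, examine f(-x) = 2x^4 - 3x^3 - 8x^2 + 8x + 2:
Signs of coefficients: +, -, -, +, +
Number of sign changes: 2
Possible negative real roots: 2, 0

Positive roots: 2 or 0; Negative roots: 2 or 0


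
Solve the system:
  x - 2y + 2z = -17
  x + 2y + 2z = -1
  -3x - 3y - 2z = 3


Using Cramer's rule. Expand each determinant along the first row.
D  = 1*[2*(-2) - 2*(-3)] - (-2)*[1*(-2) - 2*(-3)] + 2*[1*(-3) - 2*(-3)]
  = 1*(2) - (-2)*(4) + 2*(3) = 16
Dx = (-17)*[2*(-2) - 2*(-3)] - (-2)*[(-1)*(-2) - 2*3] + 2*[(-1)*(-3) - 2*3]
  = (-17)*(2) - (-2)*(-4) + 2*(-3) = -48
Dy = 1*[(-1)*(-2) - 2*3] - (-17)*[1*(-2) - 2*(-3)] + 2*[1*3 - (-1)*(-3)]
  = 1*(-4) - (-17)*(4) + 2*(0) = 64
Dz = 1*[2*3 - (-1)*(-3)] - (-2)*[1*3 - (-1)*(-3)] + (-17)*[1*(-3) - 2*(-3)]
  = 1*(3) - (-2)*(0) + (-17)*(3) = -48
x = Dx/D = -48/16 = -3, y = Dy/D = 64/16 = 4, z = Dz/D = -48/16 = -3
Check eq1: (1)(-3) + (-2)(4) + (2)(-3) = -17 = -17 ✓
Check eq2: (1)(-3) + (2)(4) + (2)(-3) = -1 = -1 ✓
Check eq3: (-3)(-3) + (-3)(4) + (-2)(-3) = 3 = 3 ✓

x = -3, y = 4, z = -3


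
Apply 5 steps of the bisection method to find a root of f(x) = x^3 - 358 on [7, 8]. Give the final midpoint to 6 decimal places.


f(x) = x^3 - 358
f(7) = -15 < 0
f(8) = 154 > 0

Step 1: midpoint = (7.000000 + 8.000000)/2 = 7.500000
  f(7.500000) = 63.875000
  f(mid) > 0, so root is in [7.000000, 7.500000]

Step 2: midpoint = (7.000000 + 7.500000)/2 = 7.250000
  f(7.250000) = 23.078125
  f(mid) > 0, so root is in [7.000000, 7.250000]

Step 3: midpoint = (7.000000 + 7.250000)/2 = 7.125000
  f(7.125000) = 3.705078
  f(mid) > 0, so root is in [7.000000, 7.125000]

Step 4: midpoint = (7.000000 + 7.125000)/2 = 7.062500
  f(7.062500) = -5.730225
  f(mid) < 0, so root is in [7.062500, 7.125000]

Step 5: midpoint = (7.062500 + 7.125000)/2 = 7.093750
  f(7.093750) = -1.033356
  f(mid) < 0, so root is in [7.093750, 7.125000]

midpoint = 7.093750


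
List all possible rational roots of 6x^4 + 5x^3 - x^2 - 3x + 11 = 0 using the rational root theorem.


Rational root theorem: possible roots are ±p/q where:
  p divides the constant term (11): p ∈ {1, 11}
  q divides the leading coefficient (6): q ∈ {1, 2, 3, 6}

All possible rational roots: -11, -11/2, -11/3, -11/6, -1, -1/2, -1/3, -1/6, 1/6, 1/3, 1/2, 1, 11/6, 11/3, 11/2, 11

-11, -11/2, -11/3, -11/6, -1, -1/2, -1/3, -1/6, 1/6, 1/3, 1/2, 1, 11/6, 11/3, 11/2, 11


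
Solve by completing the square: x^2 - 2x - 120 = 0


Start: x^2 - 2x - 120 = 0
Move constant: x^2 - 2x = 120
Half of -2 is -1, squared is 1
Add 1 to both sides: x^2 - 2x + 1 = 121
(x - 1)^2 = 121
x - 1 = ±11
x = 1 + 11 = 12 or x = 1 - 11 = -10

x = -10, x = 12


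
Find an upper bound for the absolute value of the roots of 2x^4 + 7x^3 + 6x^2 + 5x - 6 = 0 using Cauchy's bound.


Cauchy's bound: all roots r satisfy |r| <= 1 + max(|a_i/a_n|) for i = 0,...,n-1
where a_n is the leading coefficient.

Coefficients: [2, 7, 6, 5, -6]
Leading coefficient a_n = 2
Ratios |a_i/a_n|: 7/2, 3, 5/2, 3
Maximum ratio: 7/2
Cauchy's bound: |r| <= 1 + 7/2 = 9/2

Upper bound = 9/2


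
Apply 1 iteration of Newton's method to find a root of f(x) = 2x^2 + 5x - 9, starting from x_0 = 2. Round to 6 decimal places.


Newton's method: x_(n+1) = x_n - f(x_n)/f'(x_n)
f(x) = 2x^2 + 5x - 9
f'(x) = 4x + 5

Iteration 1:
  f(2.000000) = 9.000000
  f'(2.000000) = 13.000000
  x_1 = 2.000000 - (9.000000)/(13.000000) = 1.307692

x_1 = 1.307692


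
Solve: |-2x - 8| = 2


An absolute value equation |expr| = 2 gives two cases:
Case 1: -2x - 8 = 2
  -2x = 10, so x = -5
Case 2: -2x - 8 = -2
  -2x = 6, so x = -3

x = -5, x = -3


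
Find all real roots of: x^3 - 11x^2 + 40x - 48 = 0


Let p(x) = x^3 - 11x^2 + 40x - 48. By the rational root theorem (leading coefficient 1), any rational root is an integer divisor of 48: try ±1, ±2, ... in turn.
Test x = 1: value = -18 ≠ 0.
Test x = -1: value = -100 ≠ 0.
Test x = 2: value = -4 ≠ 0.
Test x = -2: value = -180 ≠ 0.
Test x = 3: value = 0 ✓, so (x - 3) is a factor.
Synthetic division by (x - 3): bring down 1; 1(3) - 11 = -8; (-8)(3) + 40 = 16; 16(3) - 48 = 0 → quotient x^2 - 8x + 16, remainder 0.
Solve the quadratic x^2 - 8x + 16 = 0: discriminant = (-8)^2 - 4(1)(16) = 64 - 64 = 0.
Discriminant = 0, so a double root: x = 8/2 = 4.

x = 3, x = 4 (multiplicity 2)


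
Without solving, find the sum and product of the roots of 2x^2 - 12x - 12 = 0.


By Vieta's formulas for ax^2 + bx + c = 0:
  Sum of roots = -b/a
  Product of roots = c/a

Here a = 2, b = -12, c = -12
Sum = -(-12)/2 = 6
Product = -12/2 = -6

Sum = 6, Product = -6


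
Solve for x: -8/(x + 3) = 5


Multiply both sides by (x + 3): -8 = 5(x + 3)
Distribute: -8 = 5x + 15
5x = -8 - 15 = -23
x = -23/5

x = -23/5


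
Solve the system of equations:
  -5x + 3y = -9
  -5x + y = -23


Using Cramer's rule:
Determinant D = (-5)(1) - (-5)(3) = -5 + 15 = 10
Dx = (-9)(1) - (-23)(3) = -9 + 69 = 60
Dy = (-5)(-23) - (-5)(-9) = 115 - 45 = 70
x = Dx/D = 60/10 = 6
y = Dy/D = 70/10 = 7

x = 6, y = 7


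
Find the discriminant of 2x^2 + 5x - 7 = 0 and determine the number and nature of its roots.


For ax^2 + bx + c = 0, discriminant D = b^2 - 4ac
Here a = 2, b = 5, c = -7
D = (5)^2 - 4(2)(-7) = 25 + 56 = 81

D = 81 > 0 and is a perfect square (sqrt = 9)
The equation has 2 distinct real rational roots.

Discriminant = 81, 2 distinct real rational roots
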